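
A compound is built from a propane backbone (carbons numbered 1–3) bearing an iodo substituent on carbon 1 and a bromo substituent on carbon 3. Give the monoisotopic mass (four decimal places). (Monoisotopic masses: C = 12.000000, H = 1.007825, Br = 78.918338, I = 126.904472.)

Atom tally by fragment:
  ICH2 → C:1 H:2 I:1
  CH2 → C:1 H:2
  CH2Br → C:1 H:2 Br:1
Element totals:
  C: 3
  H: 6
  Br: 1
  I: 1
Molecular formula: C3H6BrI.
  M = 3(12.0) + 6(1.007825) + 78.918338 + 126.904472
    = 36.000000 + 6.046950 + 78.918338 + 126.904472 = 247.869760

247.8698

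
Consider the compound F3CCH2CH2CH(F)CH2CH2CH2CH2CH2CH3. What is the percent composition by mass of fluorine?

35.47%

Atom tally by fragment:
  F3CCH2 → C:2 H:2 F:3
  CH2 → C:1 H:2
  CH(F) → C:1 H:1 F:1
  CH2 → C:1 H:2
  CH2 → C:1 H:2
  CH2 → C:1 H:2
  CH2 → C:1 H:2
  CH2 → C:1 H:2
  CH3 → C:1 H:3
Element totals:
  C: 10
  H: 18
  F: 4
Molecular formula: C10H18F4.
Molar mass = 214.246 g/mol.
Mass from F: 4 × 18.998 = 75.992 g/mol.
%F = 75.992 / 214.246 × 100 = 35.47%.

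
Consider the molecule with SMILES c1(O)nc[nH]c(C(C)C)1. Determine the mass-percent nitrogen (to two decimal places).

Atom tally by fragment:
  imidazole ring core → C:3 H:4 N:2
  (− 2 ring H displaced by substituents)
  + OH → O:1 H:1
  + CH(CH3)2 → C:3 H:7
Element totals:
  C: 6
  H: 10
  N: 2
  O: 1
Molecular formula: C6H10N2O.
Molar mass = 126.159 g/mol.
Mass from N: 2 × 14.007 = 28.014 g/mol.
%N = 28.014 / 126.159 × 100 = 22.21%.

22.21%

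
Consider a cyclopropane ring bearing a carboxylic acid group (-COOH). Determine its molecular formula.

C4H6O2

Atom tally by fragment:
  cyclopropane ring core → C:3 H:6
  (− 1 ring H displaced by substituents)
  + COOH → C:1 H:1 O:2
Element totals:
  C: 4
  H: 6
  O: 2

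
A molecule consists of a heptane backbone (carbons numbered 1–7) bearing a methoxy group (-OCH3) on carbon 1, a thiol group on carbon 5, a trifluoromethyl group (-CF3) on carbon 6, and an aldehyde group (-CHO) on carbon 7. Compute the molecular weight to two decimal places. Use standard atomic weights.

Atom tally by fragment:
  CH3OCH2 → C:2 H:5 O:1
  CH2 → C:1 H:2
  CH2 → C:1 H:2
  CH2 → C:1 H:2
  CH(SH) → C:1 H:2 S:1
  CH(CF3) → C:2 H:1 F:3
  CH2CHO → C:2 H:3 O:1
Element totals:
  C: 10
  H: 17
  F: 3
  O: 2
  S: 1
Molecular formula: C10H17F3O2S.
  M = 10(12.011) + 17(1.008) + 3(18.998) + 2(15.999) + 32.06
    = 120.110 + 17.136 + 56.994 + 31.998 + 32.060 = 258.298

258.30 g/mol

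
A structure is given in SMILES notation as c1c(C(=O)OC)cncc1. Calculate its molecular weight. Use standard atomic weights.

Atom tally by fragment:
  pyridine ring core → C:5 H:5 N:1
  (− 1 ring H displaced by substituents)
  + COOCH3 → C:2 H:3 O:2
Element totals:
  C: 7
  H: 7
  N: 1
  O: 2
Molecular formula: C7H7NO2.
  M = 7(12.011) + 7(1.008) + 14.007 + 2(15.999)
    = 84.077 + 7.056 + 14.007 + 31.998 = 137.138

137.14 g/mol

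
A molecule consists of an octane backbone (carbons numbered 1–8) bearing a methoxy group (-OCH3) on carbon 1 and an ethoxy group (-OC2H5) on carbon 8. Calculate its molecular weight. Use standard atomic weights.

Atom tally by fragment:
  CH3OCH2 → C:2 H:5 O:1
  CH2 → C:1 H:2
  CH2 → C:1 H:2
  CH2 → C:1 H:2
  CH2 → C:1 H:2
  CH2 → C:1 H:2
  CH2 → C:1 H:2
  CH2OC2H5 → C:3 H:7 O:1
Element totals:
  C: 11
  H: 24
  O: 2
Molecular formula: C11H24O2.
  M = 11(12.011) + 24(1.008) + 2(15.999)
    = 132.121 + 24.192 + 31.998 = 188.311

188.31 g/mol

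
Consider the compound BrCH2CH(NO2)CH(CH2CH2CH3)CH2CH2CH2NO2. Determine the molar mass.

Element totals:
  C: 9
  H: 17
  Br: 1
  N: 2
  O: 4
Molecular formula: C9H17BrN2O4.
  M = 9(12.011) + 17(1.008) + 79.904 + 2(14.007) + 4(15.999)
    = 108.099 + 17.136 + 79.904 + 28.014 + 63.996 = 297.149

297.15 g/mol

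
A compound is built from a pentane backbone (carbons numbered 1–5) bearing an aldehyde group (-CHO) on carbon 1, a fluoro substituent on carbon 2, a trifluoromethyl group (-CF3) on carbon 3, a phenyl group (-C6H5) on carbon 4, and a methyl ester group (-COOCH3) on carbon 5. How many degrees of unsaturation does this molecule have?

Atom tally by fragment:
  OHCCH2 → C:2 H:3 O:1
  CH(F) → C:1 H:1 F:1
  CH(CF3) → C:2 H:1 F:3
  CH(C6H5) → C:7 H:6
  CH2COOCH3 → C:3 H:5 O:2
Element totals:
  C: 15
  H: 16
  F: 4
  O: 3
Molecular formula: C15H16F4O3.
DoU = (2C + 2 + N − H − X) / 2 = (2·15 + 2 + 0 − 16 − 4) / 2 = 6.

6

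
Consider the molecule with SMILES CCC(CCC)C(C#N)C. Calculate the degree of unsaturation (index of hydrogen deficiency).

Atom tally by fragment:
  CH3 → C:1 H:3
  CH2 → C:1 H:2
  CH(CH2CH2CH3) → C:4 H:8
  CH(CN) → C:2 H:1 N:1
  CH3 → C:1 H:3
Element totals:
  C: 9
  H: 17
  N: 1
Molecular formula: C9H17N.
DoU = (2C + 2 + N − H − X) / 2 = (2·9 + 2 + 1 − 17 − 0) / 2 = 2.

2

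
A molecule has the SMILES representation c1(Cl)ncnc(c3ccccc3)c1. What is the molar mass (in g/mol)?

Atom tally by fragment:
  pyrimidine ring core → C:4 H:4 N:2
  (− 2 ring H displaced by substituents)
  + Cl → Cl:1
  + C6H5 → C:6 H:5
Element totals:
  C: 10
  H: 7
  Cl: 1
  N: 2
Molecular formula: C10H7ClN2.
  M = 10(12.011) + 7(1.008) + 35.45 + 2(14.007)
    = 120.110 + 7.056 + 35.450 + 28.014 = 190.630

190.63 g/mol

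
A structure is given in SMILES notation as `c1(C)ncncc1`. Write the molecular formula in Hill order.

C5H6N2

Atom tally by fragment:
  pyrimidine ring core → C:4 H:4 N:2
  (− 1 ring H displaced by substituents)
  + CH3 → C:1 H:3
Element totals:
  C: 5
  H: 6
  N: 2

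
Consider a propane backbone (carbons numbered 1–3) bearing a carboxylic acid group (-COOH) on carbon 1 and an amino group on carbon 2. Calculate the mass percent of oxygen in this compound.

Atom tally by fragment:
  HOOCCH2 → C:2 H:3 O:2
  CH(NH2) → C:1 H:3 N:1
  CH3 → C:1 H:3
Element totals:
  C: 4
  H: 9
  N: 1
  O: 2
Molecular formula: C4H9NO2.
Molar mass = 103.121 g/mol.
Mass from O: 2 × 15.999 = 31.998 g/mol.
%O = 31.998 / 103.121 × 100 = 31.03%.

31.03%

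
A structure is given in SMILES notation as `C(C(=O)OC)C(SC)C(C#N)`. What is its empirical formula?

Atom tally by fragment:
  CH3OOCCH2 → C:3 H:5 O:2
  CH(SCH3) → C:2 H:4 S:1
  CH2CN → C:2 H:2 N:1
Element totals:
  C: 7
  H: 11
  N: 1
  O: 2
  S: 1
Molecular formula: C7H11NO2S.
gcd of subscripts (7, 11, 1, 2, 1) = 1, so the empirical formula equals the molecular formula.

C7H11NO2S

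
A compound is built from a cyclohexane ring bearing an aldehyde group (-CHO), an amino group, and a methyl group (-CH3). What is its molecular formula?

Atom tally by fragment:
  cyclohexane ring core → C:6 H:12
  (− 3 ring H displaced by substituents)
  + CHO → C:1 H:1 O:1
  + NH2 → N:1 H:2
  + CH3 → C:1 H:3
Element totals:
  C: 8
  H: 15
  N: 1
  O: 1

C8H15NO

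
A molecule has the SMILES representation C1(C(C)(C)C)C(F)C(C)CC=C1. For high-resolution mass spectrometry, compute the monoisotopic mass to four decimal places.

170.1471

Atom tally by fragment:
  cyclohexene ring core → C:6 H:10
  (− 3 ring H displaced by substituents)
  + C(CH3)3 → C:4 H:9
  + F → F:1
  + CH3 → C:1 H:3
Element totals:
  C: 11
  H: 19
  F: 1
Molecular formula: C11H19F.
  M = 11(12.0) + 19(1.007825) + 18.998403
    = 132.000000 + 19.148675 + 18.998403 = 170.147078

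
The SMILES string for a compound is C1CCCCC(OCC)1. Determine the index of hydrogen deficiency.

1

Atom tally by fragment:
  cyclohexane ring core → C:6 H:12
  (− 1 ring H displaced by substituents)
  + OC2H5 → C:2 H:5 O:1
Element totals:
  C: 8
  H: 16
  O: 1
Molecular formula: C8H16O.
DoU = (2C + 2 + N − H − X) / 2 = (2·8 + 2 + 0 − 16 − 0) / 2 = 1.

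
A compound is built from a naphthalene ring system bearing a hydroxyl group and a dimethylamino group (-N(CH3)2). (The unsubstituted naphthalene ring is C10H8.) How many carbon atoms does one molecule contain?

Atom tally by fragment:
  naphthalene ring system core → C:10 H:8
  (− 2 ring H displaced by substituents)
  + OH → O:1 H:1
  + N(CH3)2 → N:1 C:2 H:6
Element totals:
  C: 12
  H: 13
  N: 1
  O: 1

12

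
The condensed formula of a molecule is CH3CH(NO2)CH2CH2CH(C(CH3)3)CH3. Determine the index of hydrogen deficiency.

1

Element totals:
  C: 10
  H: 21
  N: 1
  O: 2
Molecular formula: C10H21NO2.
DoU = (2C + 2 + N − H − X) / 2 = (2·10 + 2 + 1 − 21 − 0) / 2 = 1.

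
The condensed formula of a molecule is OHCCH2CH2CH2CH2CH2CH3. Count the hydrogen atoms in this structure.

14

Atom tally by fragment:
  OHCCH2 → C:2 H:3 O:1
  CH2 → C:1 H:2
  CH2 → C:1 H:2
  CH2 → C:1 H:2
  CH2 → C:1 H:2
  CH3 → C:1 H:3
Element totals:
  C: 7
  H: 14
  O: 1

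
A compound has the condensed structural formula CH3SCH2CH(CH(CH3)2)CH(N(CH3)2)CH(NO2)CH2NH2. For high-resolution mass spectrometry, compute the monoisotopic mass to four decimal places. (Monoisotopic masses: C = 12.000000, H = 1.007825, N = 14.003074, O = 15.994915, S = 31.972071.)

Atom tally by fragment:
  CH3SCH2 → C:2 H:5 S:1
  CH(CH(CH3)2) → C:4 H:8
  CH(N(CH3)2) → C:3 H:7 N:1
  CH(NO2) → C:1 H:1 N:1 O:2
  CH2NH2 → C:1 H:4 N:1
Element totals:
  C: 11
  H: 25
  N: 3
  O: 2
  S: 1
Molecular formula: C11H25N3O2S.
  M = 11(12.0) + 25(1.007825) + 3(14.003074) + 2(15.994915) + 31.972071
    = 132.000000 + 25.195625 + 42.009222 + 31.989830 + 31.972071 = 263.166748

263.1667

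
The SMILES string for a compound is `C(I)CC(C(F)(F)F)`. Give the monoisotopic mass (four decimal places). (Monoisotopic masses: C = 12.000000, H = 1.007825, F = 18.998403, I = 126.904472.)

237.9466

Atom tally by fragment:
  ICH2 → C:1 H:2 I:1
  CH2 → C:1 H:2
  CH2CF3 → C:2 H:2 F:3
Element totals:
  C: 4
  H: 6
  F: 3
  I: 1
Molecular formula: C4H6F3I.
  M = 4(12.0) + 6(1.007825) + 3(18.998403) + 126.904472
    = 48.000000 + 6.046950 + 56.995209 + 126.904472 = 237.946631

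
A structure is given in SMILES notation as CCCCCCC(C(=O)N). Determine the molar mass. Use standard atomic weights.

143.23 g/mol

Atom tally by fragment:
  CH3 → C:1 H:3
  CH2 → C:1 H:2
  CH2 → C:1 H:2
  CH2 → C:1 H:2
  CH2 → C:1 H:2
  CH2 → C:1 H:2
  CH2CONH2 → C:2 H:4 O:1 N:1
Element totals:
  C: 8
  H: 17
  N: 1
  O: 1
Molecular formula: C8H17NO.
  M = 8(12.011) + 17(1.008) + 14.007 + 15.999
    = 96.088 + 17.136 + 14.007 + 15.999 = 143.230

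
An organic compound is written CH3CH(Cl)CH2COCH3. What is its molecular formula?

C5H9ClO

Element totals:
  C: 5
  H: 9
  Cl: 1
  O: 1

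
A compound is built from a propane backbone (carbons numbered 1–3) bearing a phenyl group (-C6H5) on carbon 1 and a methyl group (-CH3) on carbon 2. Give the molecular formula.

C10H14

Atom tally by fragment:
  C6H5CH2 → C:7 H:7
  CH(CH3) → C:2 H:4
  CH3 → C:1 H:3
Element totals:
  C: 10
  H: 14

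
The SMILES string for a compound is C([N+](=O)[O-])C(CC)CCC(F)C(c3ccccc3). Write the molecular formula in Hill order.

Atom tally by fragment:
  O2NCH2 → C:1 H:2 N:1 O:2
  CH(C2H5) → C:3 H:6
  CH2 → C:1 H:2
  CH2 → C:1 H:2
  CH(F) → C:1 H:1 F:1
  CH2C6H5 → C:7 H:7
Element totals:
  C: 14
  H: 20
  F: 1
  N: 1
  O: 2

C14H20FNO2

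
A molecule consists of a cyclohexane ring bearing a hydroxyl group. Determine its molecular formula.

C6H12O

Atom tally by fragment:
  cyclohexane ring core → C:6 H:12
  (− 1 ring H displaced by substituents)
  + OH → O:1 H:1
Element totals:
  C: 6
  H: 12
  O: 1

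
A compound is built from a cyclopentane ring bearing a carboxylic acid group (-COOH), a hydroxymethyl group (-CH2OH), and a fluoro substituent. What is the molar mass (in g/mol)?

162.16 g/mol

Atom tally by fragment:
  cyclopentane ring core → C:5 H:10
  (− 3 ring H displaced by substituents)
  + COOH → C:1 H:1 O:2
  + CH2OH → C:1 H:3 O:1
  + F → F:1
Element totals:
  C: 7
  H: 11
  F: 1
  O: 3
Molecular formula: C7H11FO3.
  M = 7(12.011) + 11(1.008) + 18.998 + 3(15.999)
    = 84.077 + 11.088 + 18.998 + 47.997 = 162.160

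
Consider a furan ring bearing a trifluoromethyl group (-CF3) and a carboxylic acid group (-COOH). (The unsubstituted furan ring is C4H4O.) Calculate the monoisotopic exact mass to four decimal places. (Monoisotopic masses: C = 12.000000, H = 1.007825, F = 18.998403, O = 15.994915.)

180.0034

Atom tally by fragment:
  furan ring core → C:4 H:4 O:1
  (− 2 ring H displaced by substituents)
  + CF3 → C:1 F:3
  + COOH → C:1 H:1 O:2
Element totals:
  C: 6
  H: 3
  F: 3
  O: 3
Molecular formula: C6H3F3O3.
  M = 6(12.0) + 3(1.007825) + 3(18.998403) + 3(15.994915)
    = 72.000000 + 3.023475 + 56.995209 + 47.984745 = 180.003429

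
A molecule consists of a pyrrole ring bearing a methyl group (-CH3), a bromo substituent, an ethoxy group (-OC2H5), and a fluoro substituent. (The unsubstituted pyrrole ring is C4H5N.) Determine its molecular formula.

Atom tally by fragment:
  pyrrole ring core → C:4 H:5 N:1
  (− 4 ring H displaced by substituents)
  + CH3 → C:1 H:3
  + Br → Br:1
  + OC2H5 → C:2 H:5 O:1
  + F → F:1
Element totals:
  C: 7
  H: 9
  Br: 1
  F: 1
  N: 1
  O: 1

C7H9BrFNO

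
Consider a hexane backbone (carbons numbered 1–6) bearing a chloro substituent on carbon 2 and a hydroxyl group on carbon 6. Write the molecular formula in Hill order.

Atom tally by fragment:
  CH3 → C:1 H:3
  CH(Cl) → C:1 H:1 Cl:1
  CH2 → C:1 H:2
  CH2 → C:1 H:2
  CH2 → C:1 H:2
  CH2OH → C:1 H:3 O:1
Element totals:
  C: 6
  H: 13
  Cl: 1
  O: 1

C6H13ClO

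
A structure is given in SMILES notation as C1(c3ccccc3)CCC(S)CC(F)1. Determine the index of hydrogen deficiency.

5

Atom tally by fragment:
  cyclohexane ring core → C:6 H:12
  (− 3 ring H displaced by substituents)
  + C6H5 → C:6 H:5
  + SH → S:1 H:1
  + F → F:1
Element totals:
  C: 12
  H: 15
  F: 1
  S: 1
Molecular formula: C12H15FS.
DoU = (2C + 2 + N − H − X) / 2 = (2·12 + 2 + 0 − 15 − 1) / 2 = 5.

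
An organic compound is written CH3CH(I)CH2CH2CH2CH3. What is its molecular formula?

C6H13I

Atom tally by fragment:
  CH3 → C:1 H:3
  CH(I) → C:1 H:1 I:1
  CH2 → C:1 H:2
  CH2 → C:1 H:2
  CH2 → C:1 H:2
  CH3 → C:1 H:3
Element totals:
  C: 6
  H: 13
  I: 1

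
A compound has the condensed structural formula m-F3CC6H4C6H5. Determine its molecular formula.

Element totals:
  C: 13
  H: 9
  F: 3

C13H9F3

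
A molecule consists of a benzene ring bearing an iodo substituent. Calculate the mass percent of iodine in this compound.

62.20%

Atom tally by fragment:
  benzene ring core → C:6 H:6
  (− 1 ring H displaced by substituents)
  + I → I:1
Element totals:
  C: 6
  H: 5
  I: 1
Molecular formula: C6H5I.
Molar mass = 204.010 g/mol.
Mass from I: 1 × 126.904 = 126.904 g/mol.
%I = 126.904 / 204.010 × 100 = 62.20%.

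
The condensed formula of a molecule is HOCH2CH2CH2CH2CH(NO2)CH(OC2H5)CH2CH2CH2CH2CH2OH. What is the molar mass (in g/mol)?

277.36 g/mol

Element totals:
  C: 13
  H: 27
  N: 1
  O: 5
Molecular formula: C13H27NO5.
  M = 13(12.011) + 27(1.008) + 14.007 + 5(15.999)
    = 156.143 + 27.216 + 14.007 + 79.995 = 277.361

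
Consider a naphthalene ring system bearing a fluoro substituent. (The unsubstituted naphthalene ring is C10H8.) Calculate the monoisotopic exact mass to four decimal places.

146.0532

Atom tally by fragment:
  naphthalene ring system core → C:10 H:8
  (− 1 ring H displaced by substituents)
  + F → F:1
Element totals:
  C: 10
  H: 7
  F: 1
Molecular formula: C10H7F.
  M = 10(12.0) + 7(1.007825) + 18.998403
    = 120.000000 + 7.054775 + 18.998403 = 146.053178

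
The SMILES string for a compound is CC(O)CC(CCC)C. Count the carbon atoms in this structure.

8

Atom tally by fragment:
  CH3 → C:1 H:3
  CH(OH) → C:1 H:2 O:1
  CH2 → C:1 H:2
  CH(CH2CH2CH3) → C:4 H:8
  CH3 → C:1 H:3
Element totals:
  C: 8
  H: 18
  O: 1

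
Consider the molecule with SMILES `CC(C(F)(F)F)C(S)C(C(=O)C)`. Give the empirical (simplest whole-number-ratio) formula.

Atom tally by fragment:
  CH3 → C:1 H:3
  CH(CF3) → C:2 H:1 F:3
  CH(SH) → C:1 H:2 S:1
  CH2COCH3 → C:3 H:5 O:1
Element totals:
  C: 7
  H: 11
  F: 3
  O: 1
  S: 1
Molecular formula: C7H11F3OS.
gcd of subscripts (7, 3, 11, 1, 1) = 1, so the empirical formula equals the molecular formula.

C7H11F3OS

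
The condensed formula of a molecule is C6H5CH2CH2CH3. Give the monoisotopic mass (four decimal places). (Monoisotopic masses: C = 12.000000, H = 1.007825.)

120.0939

Atom tally by fragment:
  benzene ring core → C:6 H:6
  (− 1 ring H displaced by substituents)
  + CH2CH2CH3 → C:3 H:7
Element totals:
  C: 9
  H: 12
Molecular formula: C9H12.
  M = 9(12.0) + 12(1.007825)
    = 108.000000 + 12.093900 = 120.093900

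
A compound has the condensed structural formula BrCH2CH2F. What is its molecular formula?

C2H4BrF

Element totals:
  C: 2
  H: 4
  Br: 1
  F: 1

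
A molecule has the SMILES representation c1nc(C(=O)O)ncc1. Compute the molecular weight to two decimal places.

124.10 g/mol

Atom tally by fragment:
  pyrimidine ring core → C:4 H:4 N:2
  (− 1 ring H displaced by substituents)
  + COOH → C:1 H:1 O:2
Element totals:
  C: 5
  H: 4
  N: 2
  O: 2
Molecular formula: C5H4N2O2.
  M = 5(12.011) + 4(1.008) + 2(14.007) + 2(15.999)
    = 60.055 + 4.032 + 28.014 + 31.998 = 124.099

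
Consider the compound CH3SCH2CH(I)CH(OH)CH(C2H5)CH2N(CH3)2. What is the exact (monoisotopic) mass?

331.0467

Atom tally by fragment:
  CH3SCH2 → C:2 H:5 S:1
  CH(I) → C:1 H:1 I:1
  CH(OH) → C:1 H:2 O:1
  CH(C2H5) → C:3 H:6
  CH2N(CH3)2 → C:3 H:8 N:1
Element totals:
  C: 10
  H: 22
  I: 1
  N: 1
  O: 1
  S: 1
Molecular formula: C10H22INOS.
  M = 10(12.0) + 22(1.007825) + 126.904472 + 14.003074 + 15.994915 + 31.972071
    = 120.000000 + 22.172150 + 126.904472 + 14.003074 + 15.994915 + 31.972071 = 331.046682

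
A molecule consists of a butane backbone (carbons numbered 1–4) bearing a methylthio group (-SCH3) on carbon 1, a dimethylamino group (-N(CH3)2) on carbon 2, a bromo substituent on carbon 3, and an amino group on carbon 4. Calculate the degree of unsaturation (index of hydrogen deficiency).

Atom tally by fragment:
  CH3SCH2 → C:2 H:5 S:1
  CH(N(CH3)2) → C:3 H:7 N:1
  CH(Br) → C:1 H:1 Br:1
  CH2NH2 → C:1 H:4 N:1
Element totals:
  C: 7
  H: 17
  Br: 1
  N: 2
  S: 1
Molecular formula: C7H17BrN2S.
DoU = (2C + 2 + N − H − X) / 2 = (2·7 + 2 + 2 − 17 − 1) / 2 = 0.

0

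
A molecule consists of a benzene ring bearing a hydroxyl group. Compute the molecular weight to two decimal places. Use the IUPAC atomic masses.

94.11 g/mol

Atom tally by fragment:
  benzene ring core → C:6 H:6
  (− 1 ring H displaced by substituents)
  + OH → O:1 H:1
Element totals:
  C: 6
  H: 6
  O: 1
Molecular formula: C6H6O.
  M = 6(12.011) + 6(1.008) + 15.999
    = 72.066 + 6.048 + 15.999 = 94.113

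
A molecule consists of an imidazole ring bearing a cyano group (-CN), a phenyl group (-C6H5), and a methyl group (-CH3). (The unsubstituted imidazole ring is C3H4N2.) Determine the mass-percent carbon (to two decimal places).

72.11%

Atom tally by fragment:
  imidazole ring core → C:3 H:4 N:2
  (− 3 ring H displaced by substituents)
  + CN → C:1 N:1
  + C6H5 → C:6 H:5
  + CH3 → C:1 H:3
Element totals:
  C: 11
  H: 9
  N: 3
Molecular formula: C11H9N3.
Molar mass = 183.214 g/mol.
Mass from C: 11 × 12.011 = 132.121 g/mol.
%C = 132.121 / 183.214 × 100 = 72.11%.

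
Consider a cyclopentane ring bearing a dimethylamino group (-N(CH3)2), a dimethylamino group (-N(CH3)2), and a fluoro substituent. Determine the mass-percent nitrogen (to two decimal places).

16.08%

Atom tally by fragment:
  cyclopentane ring core → C:5 H:10
  (− 3 ring H displaced by substituents)
  + N(CH3)2 → N:1 C:2 H:6
  + N(CH3)2 → N:1 C:2 H:6
  + F → F:1
Element totals:
  C: 9
  H: 19
  F: 1
  N: 2
Molecular formula: C9H19FN2.
Molar mass = 174.263 g/mol.
Mass from N: 2 × 14.007 = 28.014 g/mol.
%N = 28.014 / 174.263 × 100 = 16.08%.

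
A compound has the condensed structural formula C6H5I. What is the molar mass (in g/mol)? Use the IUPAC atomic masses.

Atom tally by fragment:
  benzene ring core → C:6 H:6
  (− 1 ring H displaced by substituents)
  + I → I:1
Element totals:
  C: 6
  H: 5
  I: 1
Molecular formula: C6H5I.
  M = 6(12.011) + 5(1.008) + 126.904
    = 72.066 + 5.040 + 126.904 = 204.010

204.01 g/mol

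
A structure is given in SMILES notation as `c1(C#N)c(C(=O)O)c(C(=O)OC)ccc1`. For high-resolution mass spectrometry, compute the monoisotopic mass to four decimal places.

Atom tally by fragment:
  benzene ring core → C:6 H:6
  (− 3 ring H displaced by substituents)
  + CN → C:1 N:1
  + COOH → C:1 H:1 O:2
  + COOCH3 → C:2 H:3 O:2
Element totals:
  C: 10
  H: 7
  N: 1
  O: 4
Molecular formula: C10H7NO4.
  M = 10(12.0) + 7(1.007825) + 14.003074 + 4(15.994915)
    = 120.000000 + 7.054775 + 14.003074 + 63.979660 = 205.037509

205.0375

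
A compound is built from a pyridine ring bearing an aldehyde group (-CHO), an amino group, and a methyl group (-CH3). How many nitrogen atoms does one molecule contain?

2

Atom tally by fragment:
  pyridine ring core → C:5 H:5 N:1
  (− 3 ring H displaced by substituents)
  + CHO → C:1 H:1 O:1
  + NH2 → N:1 H:2
  + CH3 → C:1 H:3
Element totals:
  C: 7
  H: 8
  N: 2
  O: 1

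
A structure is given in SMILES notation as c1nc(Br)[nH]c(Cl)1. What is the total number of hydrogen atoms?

Atom tally by fragment:
  imidazole ring core → C:3 H:4 N:2
  (− 2 ring H displaced by substituents)
  + Br → Br:1
  + Cl → Cl:1
Element totals:
  C: 3
  H: 2
  Br: 1
  Cl: 1
  N: 2

2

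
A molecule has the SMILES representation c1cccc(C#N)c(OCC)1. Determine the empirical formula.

Atom tally by fragment:
  benzene ring core → C:6 H:6
  (− 2 ring H displaced by substituents)
  + CN → C:1 N:1
  + OC2H5 → C:2 H:5 O:1
Element totals:
  C: 9
  H: 9
  N: 1
  O: 1
Molecular formula: C9H9NO.
gcd of subscripts (9, 9, 1, 1) = 1, so the empirical formula equals the molecular formula.

C9H9NO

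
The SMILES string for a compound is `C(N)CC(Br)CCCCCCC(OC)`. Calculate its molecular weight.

Atom tally by fragment:
  H2NCH2 → C:1 H:4 N:1
  CH2 → C:1 H:2
  CH(Br) → C:1 H:1 Br:1
  CH2 → C:1 H:2
  CH2 → C:1 H:2
  CH2 → C:1 H:2
  CH2 → C:1 H:2
  CH2 → C:1 H:2
  CH2 → C:1 H:2
  CH2OCH3 → C:2 H:5 O:1
Element totals:
  C: 11
  H: 24
  Br: 1
  N: 1
  O: 1
Molecular formula: C11H24BrNO.
  M = 11(12.011) + 24(1.008) + 79.904 + 14.007 + 15.999
    = 132.121 + 24.192 + 79.904 + 14.007 + 15.999 = 266.223

266.22 g/mol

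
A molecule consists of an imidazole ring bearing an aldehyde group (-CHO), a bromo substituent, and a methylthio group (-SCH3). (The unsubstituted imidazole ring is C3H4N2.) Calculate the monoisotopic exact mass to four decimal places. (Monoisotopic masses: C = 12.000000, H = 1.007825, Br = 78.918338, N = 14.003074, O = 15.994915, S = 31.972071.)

219.9306

Atom tally by fragment:
  imidazole ring core → C:3 H:4 N:2
  (− 3 ring H displaced by substituents)
  + CHO → C:1 H:1 O:1
  + Br → Br:1
  + SCH3 → C:1 H:3 S:1
Element totals:
  C: 5
  H: 5
  Br: 1
  N: 2
  O: 1
  S: 1
Molecular formula: C5H5BrN2OS.
  M = 5(12.0) + 5(1.007825) + 78.918338 + 2(14.003074) + 15.994915 + 31.972071
    = 60.000000 + 5.039125 + 78.918338 + 28.006148 + 15.994915 + 31.972071 = 219.930597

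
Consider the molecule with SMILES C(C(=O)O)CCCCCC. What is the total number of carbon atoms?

8

Atom tally by fragment:
  HOOCCH2 → C:2 H:3 O:2
  CH2 → C:1 H:2
  CH2 → C:1 H:2
  CH2 → C:1 H:2
  CH2 → C:1 H:2
  CH2 → C:1 H:2
  CH3 → C:1 H:3
Element totals:
  C: 8
  H: 16
  O: 2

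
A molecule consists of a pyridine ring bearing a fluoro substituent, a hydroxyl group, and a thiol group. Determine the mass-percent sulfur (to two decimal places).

22.09%

Atom tally by fragment:
  pyridine ring core → C:5 H:5 N:1
  (− 3 ring H displaced by substituents)
  + F → F:1
  + OH → O:1 H:1
  + SH → S:1 H:1
Element totals:
  C: 5
  H: 4
  F: 1
  N: 1
  O: 1
  S: 1
Molecular formula: C5H4FNOS.
Molar mass = 145.151 g/mol.
Mass from S: 1 × 32.06 = 32.060 g/mol.
%S = 32.060 / 145.151 × 100 = 22.09%.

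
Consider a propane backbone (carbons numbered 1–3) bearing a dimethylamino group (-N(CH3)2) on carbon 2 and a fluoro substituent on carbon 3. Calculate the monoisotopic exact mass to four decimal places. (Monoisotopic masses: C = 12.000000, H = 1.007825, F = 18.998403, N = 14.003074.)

Atom tally by fragment:
  CH3 → C:1 H:3
  CH(N(CH3)2) → C:3 H:7 N:1
  CH2F → C:1 H:2 F:1
Element totals:
  C: 5
  H: 12
  F: 1
  N: 1
Molecular formula: C5H12FN.
  M = 5(12.0) + 12(1.007825) + 18.998403 + 14.003074
    = 60.000000 + 12.093900 + 18.998403 + 14.003074 = 105.095377

105.0954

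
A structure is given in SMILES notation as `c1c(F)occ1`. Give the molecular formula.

C4H3FO

Atom tally by fragment:
  furan ring core → C:4 H:4 O:1
  (− 1 ring H displaced by substituents)
  + F → F:1
Element totals:
  C: 4
  H: 3
  F: 1
  O: 1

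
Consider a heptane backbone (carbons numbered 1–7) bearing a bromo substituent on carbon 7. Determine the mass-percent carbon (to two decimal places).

Atom tally by fragment:
  CH3 → C:1 H:3
  CH2 → C:1 H:2
  CH2 → C:1 H:2
  CH2 → C:1 H:2
  CH2 → C:1 H:2
  CH2 → C:1 H:2
  CH2Br → C:1 H:2 Br:1
Element totals:
  C: 7
  H: 15
  Br: 1
Molecular formula: C7H15Br.
Molar mass = 179.101 g/mol.
Mass from C: 7 × 12.011 = 84.077 g/mol.
%C = 84.077 / 179.101 × 100 = 46.94%.

46.94%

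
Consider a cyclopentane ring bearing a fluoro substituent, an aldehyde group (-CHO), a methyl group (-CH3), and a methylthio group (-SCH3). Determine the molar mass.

176.25 g/mol

Atom tally by fragment:
  cyclopentane ring core → C:5 H:10
  (− 4 ring H displaced by substituents)
  + F → F:1
  + CHO → C:1 H:1 O:1
  + CH3 → C:1 H:3
  + SCH3 → C:1 H:3 S:1
Element totals:
  C: 8
  H: 13
  F: 1
  O: 1
  S: 1
Molecular formula: C8H13FOS.
  M = 8(12.011) + 13(1.008) + 18.998 + 15.999 + 32.06
    = 96.088 + 13.104 + 18.998 + 15.999 + 32.060 = 176.249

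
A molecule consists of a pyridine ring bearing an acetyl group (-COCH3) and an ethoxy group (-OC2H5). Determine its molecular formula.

Atom tally by fragment:
  pyridine ring core → C:5 H:5 N:1
  (− 2 ring H displaced by substituents)
  + COCH3 → C:2 H:3 O:1
  + OC2H5 → C:2 H:5 O:1
Element totals:
  C: 9
  H: 11
  N: 1
  O: 2

C9H11NO2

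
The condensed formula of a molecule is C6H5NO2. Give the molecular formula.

C6H5NO2

Atom tally by fragment:
  benzene ring core → C:6 H:6
  (− 1 ring H displaced by substituents)
  + NO2 → N:1 O:2
Element totals:
  C: 6
  H: 5
  N: 1
  O: 2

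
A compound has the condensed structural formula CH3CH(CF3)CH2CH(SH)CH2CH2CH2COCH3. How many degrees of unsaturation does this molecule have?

1

Atom tally by fragment:
  CH3 → C:1 H:3
  CH(CF3) → C:2 H:1 F:3
  CH2 → C:1 H:2
  CH(SH) → C:1 H:2 S:1
  CH2 → C:1 H:2
  CH2 → C:1 H:2
  CH2COCH3 → C:3 H:5 O:1
Element totals:
  C: 10
  H: 17
  F: 3
  O: 1
  S: 1
Molecular formula: C10H17F3OS.
DoU = (2C + 2 + N − H − X) / 2 = (2·10 + 2 + 0 − 17 − 3) / 2 = 1.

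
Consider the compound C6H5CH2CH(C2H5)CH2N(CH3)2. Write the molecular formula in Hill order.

Element totals:
  C: 13
  H: 21
  N: 1

C13H21N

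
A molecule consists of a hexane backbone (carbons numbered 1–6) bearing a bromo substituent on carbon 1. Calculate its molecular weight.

165.07 g/mol

Atom tally by fragment:
  BrCH2 → C:1 H:2 Br:1
  CH2 → C:1 H:2
  CH2 → C:1 H:2
  CH2 → C:1 H:2
  CH2 → C:1 H:2
  CH3 → C:1 H:3
Element totals:
  C: 6
  H: 13
  Br: 1
Molecular formula: C6H13Br.
  M = 6(12.011) + 13(1.008) + 79.904
    = 72.066 + 13.104 + 79.904 = 165.074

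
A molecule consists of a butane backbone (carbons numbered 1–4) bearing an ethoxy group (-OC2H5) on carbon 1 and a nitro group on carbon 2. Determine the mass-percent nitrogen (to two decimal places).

9.52%

Atom tally by fragment:
  C2H5OCH2 → C:3 H:7 O:1
  CH(NO2) → C:1 H:1 N:1 O:2
  CH2 → C:1 H:2
  CH3 → C:1 H:3
Element totals:
  C: 6
  H: 13
  N: 1
  O: 3
Molecular formula: C6H13NO3.
Molar mass = 147.174 g/mol.
Mass from N: 1 × 14.007 = 14.007 g/mol.
%N = 14.007 / 147.174 × 100 = 9.52%.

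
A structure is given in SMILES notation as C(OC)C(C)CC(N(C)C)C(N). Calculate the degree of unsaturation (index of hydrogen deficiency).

Atom tally by fragment:
  CH3OCH2 → C:2 H:5 O:1
  CH(CH3) → C:2 H:4
  CH2 → C:1 H:2
  CH(N(CH3)2) → C:3 H:7 N:1
  CH2NH2 → C:1 H:4 N:1
Element totals:
  C: 9
  H: 22
  N: 2
  O: 1
Molecular formula: C9H22N2O.
DoU = (2C + 2 + N − H − X) / 2 = (2·9 + 2 + 2 − 22 − 0) / 2 = 0.

0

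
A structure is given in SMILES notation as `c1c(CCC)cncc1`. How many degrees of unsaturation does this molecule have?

Atom tally by fragment:
  pyridine ring core → C:5 H:5 N:1
  (− 1 ring H displaced by substituents)
  + CH2CH2CH3 → C:3 H:7
Element totals:
  C: 8
  H: 11
  N: 1
Molecular formula: C8H11N.
DoU = (2C + 2 + N − H − X) / 2 = (2·8 + 2 + 1 − 11 − 0) / 2 = 4.

4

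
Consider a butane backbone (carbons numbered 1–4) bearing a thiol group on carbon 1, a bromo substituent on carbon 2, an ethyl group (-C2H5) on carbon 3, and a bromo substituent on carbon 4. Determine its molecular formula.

Atom tally by fragment:
  HSCH2 → C:1 H:3 S:1
  CH(Br) → C:1 H:1 Br:1
  CH(C2H5) → C:3 H:6
  CH2Br → C:1 H:2 Br:1
Element totals:
  C: 6
  H: 12
  Br: 2
  S: 1

C6H12Br2S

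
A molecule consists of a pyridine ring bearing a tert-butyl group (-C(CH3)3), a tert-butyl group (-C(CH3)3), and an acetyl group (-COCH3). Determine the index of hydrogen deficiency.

5

Atom tally by fragment:
  pyridine ring core → C:5 H:5 N:1
  (− 3 ring H displaced by substituents)
  + C(CH3)3 → C:4 H:9
  + C(CH3)3 → C:4 H:9
  + COCH3 → C:2 H:3 O:1
Element totals:
  C: 15
  H: 23
  N: 1
  O: 1
Molecular formula: C15H23NO.
DoU = (2C + 2 + N − H − X) / 2 = (2·15 + 2 + 1 − 23 − 0) / 2 = 5.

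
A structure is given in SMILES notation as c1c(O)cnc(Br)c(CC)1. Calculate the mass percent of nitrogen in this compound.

Atom tally by fragment:
  pyridine ring core → C:5 H:5 N:1
  (− 3 ring H displaced by substituents)
  + OH → O:1 H:1
  + Br → Br:1
  + C2H5 → C:2 H:5
Element totals:
  C: 7
  H: 8
  Br: 1
  N: 1
  O: 1
Molecular formula: C7H8BrNO.
Molar mass = 202.051 g/mol.
Mass from N: 1 × 14.007 = 14.007 g/mol.
%N = 14.007 / 202.051 × 100 = 6.93%.

6.93%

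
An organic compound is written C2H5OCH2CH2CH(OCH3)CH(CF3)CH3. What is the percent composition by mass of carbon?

50.46%

Element totals:
  C: 9
  H: 17
  F: 3
  O: 2
Molecular formula: C9H17F3O2.
Molar mass = 214.227 g/mol.
Mass from C: 9 × 12.011 = 108.099 g/mol.
%C = 108.099 / 214.227 × 100 = 50.46%.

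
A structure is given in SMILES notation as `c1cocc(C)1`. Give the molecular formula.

Atom tally by fragment:
  furan ring core → C:4 H:4 O:1
  (− 1 ring H displaced by substituents)
  + CH3 → C:1 H:3
Element totals:
  C: 5
  H: 6
  O: 1

C5H6O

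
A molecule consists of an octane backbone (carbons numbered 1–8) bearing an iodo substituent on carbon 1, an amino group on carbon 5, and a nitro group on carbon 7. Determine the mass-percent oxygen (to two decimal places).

Atom tally by fragment:
  ICH2 → C:1 H:2 I:1
  CH2 → C:1 H:2
  CH2 → C:1 H:2
  CH2 → C:1 H:2
  CH(NH2) → C:1 H:3 N:1
  CH2 → C:1 H:2
  CH(NO2) → C:1 H:1 N:1 O:2
  CH3 → C:1 H:3
Element totals:
  C: 8
  H: 17
  I: 1
  N: 2
  O: 2
Molecular formula: C8H17IN2O2.
Molar mass = 300.140 g/mol.
Mass from O: 2 × 15.999 = 31.998 g/mol.
%O = 31.998 / 300.140 × 100 = 10.66%.

10.66%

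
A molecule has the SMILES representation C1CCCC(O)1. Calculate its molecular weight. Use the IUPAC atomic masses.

86.13 g/mol

Atom tally by fragment:
  cyclopentane ring core → C:5 H:10
  (− 1 ring H displaced by substituents)
  + OH → O:1 H:1
Element totals:
  C: 5
  H: 10
  O: 1
Molecular formula: C5H10O.
  M = 5(12.011) + 10(1.008) + 15.999
    = 60.055 + 10.080 + 15.999 = 86.134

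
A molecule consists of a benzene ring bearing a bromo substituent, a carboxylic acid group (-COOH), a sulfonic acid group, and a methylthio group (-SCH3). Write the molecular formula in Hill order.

C8H7BrO5S2

Atom tally by fragment:
  benzene ring core → C:6 H:6
  (− 4 ring H displaced by substituents)
  + Br → Br:1
  + COOH → C:1 H:1 O:2
  + SO3H → S:1 O:3 H:1
  + SCH3 → C:1 H:3 S:1
Element totals:
  C: 8
  H: 7
  Br: 1
  O: 5
  S: 2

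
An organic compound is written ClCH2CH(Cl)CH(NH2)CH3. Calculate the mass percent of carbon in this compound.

33.83%

Element totals:
  C: 4
  H: 9
  Cl: 2
  N: 1
Molecular formula: C4H9Cl2N.
Molar mass = 142.023 g/mol.
Mass from C: 4 × 12.011 = 48.044 g/mol.
%C = 48.044 / 142.023 × 100 = 33.83%.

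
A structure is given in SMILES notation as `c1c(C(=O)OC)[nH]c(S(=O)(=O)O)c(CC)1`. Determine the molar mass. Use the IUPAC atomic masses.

233.24 g/mol

Atom tally by fragment:
  pyrrole ring core → C:4 H:5 N:1
  (− 3 ring H displaced by substituents)
  + COOCH3 → C:2 H:3 O:2
  + SO3H → S:1 O:3 H:1
  + C2H5 → C:2 H:5
Element totals:
  C: 8
  H: 11
  N: 1
  O: 5
  S: 1
Molecular formula: C8H11NO5S.
  M = 8(12.011) + 11(1.008) + 14.007 + 5(15.999) + 32.06
    = 96.088 + 11.088 + 14.007 + 79.995 + 32.060 = 233.238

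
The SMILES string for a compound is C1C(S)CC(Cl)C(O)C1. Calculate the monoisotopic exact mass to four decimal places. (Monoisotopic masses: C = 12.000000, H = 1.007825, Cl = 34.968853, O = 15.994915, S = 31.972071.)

166.0219

Atom tally by fragment:
  cyclohexane ring core → C:6 H:12
  (− 3 ring H displaced by substituents)
  + SH → S:1 H:1
  + Cl → Cl:1
  + OH → O:1 H:1
Element totals:
  C: 6
  H: 11
  Cl: 1
  O: 1
  S: 1
Molecular formula: C6H11ClOS.
  M = 6(12.0) + 11(1.007825) + 34.968853 + 15.994915 + 31.972071
    = 72.000000 + 11.086075 + 34.968853 + 15.994915 + 31.972071 = 166.021914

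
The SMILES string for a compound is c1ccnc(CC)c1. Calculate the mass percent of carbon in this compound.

Atom tally by fragment:
  pyridine ring core → C:5 H:5 N:1
  (− 1 ring H displaced by substituents)
  + C2H5 → C:2 H:5
Element totals:
  C: 7
  H: 9
  N: 1
Molecular formula: C7H9N.
Molar mass = 107.156 g/mol.
Mass from C: 7 × 12.011 = 84.077 g/mol.
%C = 84.077 / 107.156 × 100 = 78.46%.

78.46%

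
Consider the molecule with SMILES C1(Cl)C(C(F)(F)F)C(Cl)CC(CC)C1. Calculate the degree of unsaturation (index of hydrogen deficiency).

Atom tally by fragment:
  cyclohexane ring core → C:6 H:12
  (− 4 ring H displaced by substituents)
  + Cl → Cl:1
  + CF3 → C:1 F:3
  + Cl → Cl:1
  + C2H5 → C:2 H:5
Element totals:
  C: 9
  H: 13
  Cl: 2
  F: 3
Molecular formula: C9H13Cl2F3.
DoU = (2C + 2 + N − H − X) / 2 = (2·9 + 2 + 0 − 13 − 5) / 2 = 1.

1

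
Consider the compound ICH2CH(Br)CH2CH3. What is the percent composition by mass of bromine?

Element totals:
  C: 4
  H: 8
  Br: 1
  I: 1
Molecular formula: C4H8BrI.
Molar mass = 262.916 g/mol.
Mass from Br: 1 × 79.904 = 79.904 g/mol.
%Br = 79.904 / 262.916 × 100 = 30.39%.

30.39%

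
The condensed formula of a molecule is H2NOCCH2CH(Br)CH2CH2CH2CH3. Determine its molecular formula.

Atom tally by fragment:
  H2NOCCH2 → C:2 H:4 O:1 N:1
  CH(Br) → C:1 H:1 Br:1
  CH2 → C:1 H:2
  CH2 → C:1 H:2
  CH2 → C:1 H:2
  CH3 → C:1 H:3
Element totals:
  C: 7
  H: 14
  Br: 1
  N: 1
  O: 1

C7H14BrNO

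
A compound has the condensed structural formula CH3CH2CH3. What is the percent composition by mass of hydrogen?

Element totals:
  C: 3
  H: 8
Molecular formula: C3H8.
Molar mass = 44.097 g/mol.
Mass from H: 8 × 1.008 = 8.064 g/mol.
%H = 8.064 / 44.097 × 100 = 18.29%.

18.29%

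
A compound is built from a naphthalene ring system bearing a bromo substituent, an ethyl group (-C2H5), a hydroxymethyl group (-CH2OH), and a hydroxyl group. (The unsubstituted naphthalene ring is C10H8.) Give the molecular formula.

C13H13BrO2

Atom tally by fragment:
  naphthalene ring system core → C:10 H:8
  (− 4 ring H displaced by substituents)
  + Br → Br:1
  + C2H5 → C:2 H:5
  + CH2OH → C:1 H:3 O:1
  + OH → O:1 H:1
Element totals:
  C: 13
  H: 13
  Br: 1
  O: 2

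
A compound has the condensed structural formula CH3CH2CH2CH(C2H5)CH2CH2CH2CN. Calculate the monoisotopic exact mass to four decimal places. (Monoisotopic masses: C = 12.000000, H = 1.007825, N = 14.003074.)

153.1517

Element totals:
  C: 10
  H: 19
  N: 1
Molecular formula: C10H19N.
  M = 10(12.0) + 19(1.007825) + 14.003074
    = 120.000000 + 19.148675 + 14.003074 = 153.151749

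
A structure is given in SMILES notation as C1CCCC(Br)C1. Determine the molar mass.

163.06 g/mol

Atom tally by fragment:
  cyclohexane ring core → C:6 H:12
  (− 1 ring H displaced by substituents)
  + Br → Br:1
Element totals:
  C: 6
  H: 11
  Br: 1
Molecular formula: C6H11Br.
  M = 6(12.011) + 11(1.008) + 79.904
    = 72.066 + 11.088 + 79.904 = 163.058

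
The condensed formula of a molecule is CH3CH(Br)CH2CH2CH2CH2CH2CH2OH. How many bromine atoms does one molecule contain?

1

Atom tally by fragment:
  CH3 → C:1 H:3
  CH(Br) → C:1 H:1 Br:1
  CH2 → C:1 H:2
  CH2 → C:1 H:2
  CH2 → C:1 H:2
  CH2 → C:1 H:2
  CH2CH2OH → C:2 H:5 O:1
Element totals:
  C: 8
  H: 17
  Br: 1
  O: 1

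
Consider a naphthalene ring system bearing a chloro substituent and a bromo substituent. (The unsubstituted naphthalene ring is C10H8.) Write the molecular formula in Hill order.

Atom tally by fragment:
  naphthalene ring system core → C:10 H:8
  (− 2 ring H displaced by substituents)
  + Cl → Cl:1
  + Br → Br:1
Element totals:
  C: 10
  H: 6
  Br: 1
  Cl: 1

C10H6BrCl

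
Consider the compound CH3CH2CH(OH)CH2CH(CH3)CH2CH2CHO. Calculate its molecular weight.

Element totals:
  C: 9
  H: 18
  O: 2
Molecular formula: C9H18O2.
  M = 9(12.011) + 18(1.008) + 2(15.999)
    = 108.099 + 18.144 + 31.998 = 158.241

158.24 g/mol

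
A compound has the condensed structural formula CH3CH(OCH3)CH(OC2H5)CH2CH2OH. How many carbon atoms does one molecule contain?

Atom tally by fragment:
  CH3 → C:1 H:3
  CH(OCH3) → C:2 H:4 O:1
  CH(OC2H5) → C:3 H:6 O:1
  CH2CH2OH → C:2 H:5 O:1
Element totals:
  C: 8
  H: 18
  O: 3

8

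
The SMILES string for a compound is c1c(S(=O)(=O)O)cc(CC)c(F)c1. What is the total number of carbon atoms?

8

Atom tally by fragment:
  benzene ring core → C:6 H:6
  (− 3 ring H displaced by substituents)
  + SO3H → S:1 O:3 H:1
  + C2H5 → C:2 H:5
  + F → F:1
Element totals:
  C: 8
  H: 9
  F: 1
  O: 3
  S: 1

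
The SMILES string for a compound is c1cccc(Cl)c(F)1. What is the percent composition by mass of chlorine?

Atom tally by fragment:
  benzene ring core → C:6 H:6
  (− 2 ring H displaced by substituents)
  + Cl → Cl:1
  + F → F:1
Element totals:
  C: 6
  H: 4
  Cl: 1
  F: 1
Molecular formula: C6H4ClF.
Molar mass = 130.546 g/mol.
Mass from Cl: 1 × 35.45 = 35.450 g/mol.
%Cl = 35.450 / 130.546 × 100 = 27.16%.

27.16%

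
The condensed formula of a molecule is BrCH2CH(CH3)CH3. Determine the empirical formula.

Element totals:
  C: 4
  H: 9
  Br: 1
Molecular formula: C4H9Br.
gcd of subscripts (1, 4, 9) = 1, so the empirical formula equals the molecular formula.

C4H9Br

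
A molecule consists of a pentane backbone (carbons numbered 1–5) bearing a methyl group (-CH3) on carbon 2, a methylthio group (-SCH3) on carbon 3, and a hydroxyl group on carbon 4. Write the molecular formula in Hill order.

C7H16OS

Atom tally by fragment:
  CH3 → C:1 H:3
  CH(CH3) → C:2 H:4
  CH(SCH3) → C:2 H:4 S:1
  CH(OH) → C:1 H:2 O:1
  CH3 → C:1 H:3
Element totals:
  C: 7
  H: 16
  O: 1
  S: 1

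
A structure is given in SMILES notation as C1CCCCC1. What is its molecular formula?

Atom tally by fragment:
  cyclohexane ring core → C:6 H:12
Element totals:
  C: 6
  H: 12

C6H12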